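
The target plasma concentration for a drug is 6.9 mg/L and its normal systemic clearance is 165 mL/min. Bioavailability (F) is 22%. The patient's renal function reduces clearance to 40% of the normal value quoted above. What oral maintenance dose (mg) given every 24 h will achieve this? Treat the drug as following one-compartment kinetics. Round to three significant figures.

Convert clearance: 165 mL/min × 60 min/h ÷ 1000 mL/L = 9.900 L/h
Patient clearance = 0.4 × 9.900 = 3.960 L/h
D = CL × Css × τ / F = 3.960 × 6.9 × 24 / 0.22 = 2981 mg

2980 mg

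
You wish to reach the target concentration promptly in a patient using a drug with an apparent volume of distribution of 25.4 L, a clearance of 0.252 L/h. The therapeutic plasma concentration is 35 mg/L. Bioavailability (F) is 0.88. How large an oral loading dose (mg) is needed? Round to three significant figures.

The loading dose fills Vd to the target concentration; clearance is irrelevant here.
LD = Vd × C / F = 25.40 × 35.00 / 0.88 = 1010 mg

1010 mg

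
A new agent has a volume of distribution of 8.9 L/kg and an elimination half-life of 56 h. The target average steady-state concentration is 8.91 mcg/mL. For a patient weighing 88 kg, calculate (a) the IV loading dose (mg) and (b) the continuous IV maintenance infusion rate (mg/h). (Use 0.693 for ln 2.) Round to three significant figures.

(a) 6980 mg; (b) 86.4 mg/h

Total Vd = 8.9 × 88 = 783.2 L
LD = Vd × C = 783.2 × 8.91 = 6978 mg
CL = 0.693 × Vd / t½ = 0.693 × 783.2 / 56 = 9.692 L/h
Infusion rate = CL × Css = 9.692 × 8.91 = 86.36 mg/h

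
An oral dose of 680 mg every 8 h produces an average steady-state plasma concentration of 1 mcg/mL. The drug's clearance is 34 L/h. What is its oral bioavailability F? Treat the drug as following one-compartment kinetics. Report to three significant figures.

0.400

F·D/τ = CL·Css at steady state → F = CL·Css·τ / D.
F = 34 × 1 × 8 / 680 = 0.400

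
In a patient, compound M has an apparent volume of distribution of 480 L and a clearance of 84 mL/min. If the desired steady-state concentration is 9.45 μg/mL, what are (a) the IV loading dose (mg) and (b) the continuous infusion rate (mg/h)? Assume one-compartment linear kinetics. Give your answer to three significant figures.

Loading: fill Vd to C_target → 480.0 L × 9.45 mg/L = 4536 mg
CL = 84 mL/min × 60/1000 = 5.040 L/h
Maintenance: replace elimination → rate = CL × Css = 5.040 × 9.45 = 47.63 mg/h

(a) 4540 mg; (b) 47.6 mg/h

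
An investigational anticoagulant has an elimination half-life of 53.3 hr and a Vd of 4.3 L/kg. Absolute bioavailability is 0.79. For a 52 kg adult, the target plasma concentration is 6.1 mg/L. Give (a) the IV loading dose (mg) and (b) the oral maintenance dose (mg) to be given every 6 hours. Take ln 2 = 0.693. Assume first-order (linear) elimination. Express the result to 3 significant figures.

Vd = 4.3 L/kg × 52 kg = 223.6 L
LD = Vd × C = 223.6 × 6.1 = 1364 mg
CL = 0.693 × Vd / t½ = 0.693 × 223.6 / 53.3 = 2.907 L/h
D = CL × Css × τ / F = 2.907 × 6.1 × 6 / 0.79 = 134.7 mg

(a) 1360 mg; (b) 135 mg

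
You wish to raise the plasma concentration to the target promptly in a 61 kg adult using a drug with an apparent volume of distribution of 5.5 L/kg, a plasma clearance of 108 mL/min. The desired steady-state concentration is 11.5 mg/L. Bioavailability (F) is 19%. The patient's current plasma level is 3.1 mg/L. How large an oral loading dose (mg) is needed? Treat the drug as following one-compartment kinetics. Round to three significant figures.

14800 mg

Vd = 5.5 L/kg × 61 kg = 335.5 L
The loading dose fills Vd to the target concentration; clearance is irrelevant here.
Concentration deficit ΔC = 11.5 − 3.1 = 8.400 mg/L
LD = Vd × ΔC / F = 335.5 × 8.400 / 0.19 = 14830 mg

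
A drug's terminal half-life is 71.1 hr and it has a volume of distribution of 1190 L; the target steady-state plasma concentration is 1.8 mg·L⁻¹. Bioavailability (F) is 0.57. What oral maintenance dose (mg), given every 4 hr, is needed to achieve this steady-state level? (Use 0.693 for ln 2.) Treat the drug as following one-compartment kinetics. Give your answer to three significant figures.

147 mg

CL = 0.693 × Vd / t½ = 0.693 × 1190 / 71.1 = 11.60 L/h
D = CL × Css × τ / F = 11.60 × 1.8 × 4 / 0.57 = 146.5 mg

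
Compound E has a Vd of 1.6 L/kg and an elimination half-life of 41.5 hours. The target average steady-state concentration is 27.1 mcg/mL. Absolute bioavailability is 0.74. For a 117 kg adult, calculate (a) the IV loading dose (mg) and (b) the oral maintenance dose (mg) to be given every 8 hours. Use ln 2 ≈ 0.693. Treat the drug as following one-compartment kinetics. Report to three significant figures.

Vd(total) = 117 kg × 1.6 L/kg = 187.2 L
LD = Vd × C = 187.2 × 27.1 = 5073 mg
CL = 0.693 × Vd / t½ = 0.693 × 187.2 / 41.5 = 3.126 L/h
D = CL × Css × τ / F = 3.126 × 27.1 × 8 / 0.74 = 915.8 mg

(a) 5070 mg; (b) 916 mg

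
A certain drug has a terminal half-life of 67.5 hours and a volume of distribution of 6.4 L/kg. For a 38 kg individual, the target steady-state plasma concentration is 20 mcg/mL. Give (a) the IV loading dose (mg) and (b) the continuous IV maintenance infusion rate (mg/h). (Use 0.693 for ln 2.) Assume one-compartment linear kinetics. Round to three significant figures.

Total Vd = 6.4 × 38 = 243.2 L
LD = Vd × C = 243.2 × 20 = 4864 mg
CL = 0.693 × Vd / t½ = 0.693 × 243.2 / 67.5 = 2.497 L/h
Infusion rate = CL × Css = 2.497 × 20 = 49.94 mg/h

(a) 4860 mg; (b) 49.9 mg/h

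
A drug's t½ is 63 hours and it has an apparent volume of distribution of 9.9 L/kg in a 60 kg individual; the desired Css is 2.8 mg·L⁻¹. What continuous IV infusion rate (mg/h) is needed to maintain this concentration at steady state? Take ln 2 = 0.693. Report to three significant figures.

Total Vd = 9.9 × 60 = 594.0 L
CL = ln 2 · Vd / t½ = 0.693 × 594.0 / 63 = 6.534 L/h
Infusion rate = CL × Css = 6.534 × 2.8 = 18.30 mg/h

18.3 mg/h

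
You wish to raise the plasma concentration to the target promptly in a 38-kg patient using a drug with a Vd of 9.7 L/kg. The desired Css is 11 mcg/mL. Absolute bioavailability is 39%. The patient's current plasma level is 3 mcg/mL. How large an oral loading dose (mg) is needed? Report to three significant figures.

Vd(total) = 38 kg × 9.7 L/kg = 368.6 L
Concentration deficit ΔC = 11 − 3 = 8.000 mg/L
LD = Vd × ΔC / F = 368.6 × 8.000 / 0.39 = 7561 mg

7560 mg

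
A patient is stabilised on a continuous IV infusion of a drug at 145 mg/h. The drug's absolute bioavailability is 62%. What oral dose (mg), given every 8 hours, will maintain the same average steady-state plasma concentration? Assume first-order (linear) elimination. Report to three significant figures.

1870 mg

To maintain the same Css, the systemic dosing rate must be unchanged: F·D/τ = infusion rate.
D = rate × τ / F = 145 × 8 / 0.62 = 1871 mg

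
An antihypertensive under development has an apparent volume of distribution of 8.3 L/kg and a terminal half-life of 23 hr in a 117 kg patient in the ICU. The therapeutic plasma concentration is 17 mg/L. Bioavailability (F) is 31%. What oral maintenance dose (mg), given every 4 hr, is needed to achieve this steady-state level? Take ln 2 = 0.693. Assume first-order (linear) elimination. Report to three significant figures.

6420 mg

Vd(total) = 117 kg × 8.3 L/kg = 971.1 L
CL = 0.693 × Vd / t½ = 0.693 × 971.1 / 23 = 29.26 L/h
D = CL × Css × τ / F = 29.26 × 17 × 4 / 0.31 = 6418 mg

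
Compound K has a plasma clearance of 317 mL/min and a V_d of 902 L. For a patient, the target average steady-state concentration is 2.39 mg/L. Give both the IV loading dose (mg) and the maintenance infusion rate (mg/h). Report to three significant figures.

(a) 2160 mg; (b) 45.5 mg/h

LD = Vd · C_target = 902.0 × 2.39 = 2156 mg
CL = 317 mL/min × 60/1000 = 19.02 L/h
Maintenance infusion rate = CL × Css = 19.02 × 2.39 = 45.46 mg/h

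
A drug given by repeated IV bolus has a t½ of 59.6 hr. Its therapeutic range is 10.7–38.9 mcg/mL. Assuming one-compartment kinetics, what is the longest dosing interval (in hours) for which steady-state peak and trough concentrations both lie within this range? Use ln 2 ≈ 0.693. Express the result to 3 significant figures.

111 h

k = 0.693 / t½ = 0.693 / 59.6 = 0.01163 h⁻¹
Between IV bolus doses, concentration decays as C = C₀·e^(−kτ), so C_peak/C_trough = e^(kτ).
τ_max = ln(C_peak/C_trough) / k = ln(38.9/10.7) / 0.01163 = 1.291 / 0.01163 = 111.0 h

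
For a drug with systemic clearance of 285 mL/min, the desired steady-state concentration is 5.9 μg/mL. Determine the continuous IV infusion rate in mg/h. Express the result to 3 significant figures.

Convert clearance: 285 mL/min × 60 min/h ÷ 1000 mL/L = 17.10 L/h
R₀ = 17.10 × 5.9 = 100.9 mg/h

101 mg/h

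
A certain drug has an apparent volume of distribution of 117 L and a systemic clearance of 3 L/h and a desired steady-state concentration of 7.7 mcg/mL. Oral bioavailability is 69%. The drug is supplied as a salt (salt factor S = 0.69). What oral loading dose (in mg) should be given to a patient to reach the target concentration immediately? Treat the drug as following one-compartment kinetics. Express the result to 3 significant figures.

LD = Vd × C / F / S = 117.0 × 7.700 / 0.69 / 0.69 = 1892 mg

1890 mg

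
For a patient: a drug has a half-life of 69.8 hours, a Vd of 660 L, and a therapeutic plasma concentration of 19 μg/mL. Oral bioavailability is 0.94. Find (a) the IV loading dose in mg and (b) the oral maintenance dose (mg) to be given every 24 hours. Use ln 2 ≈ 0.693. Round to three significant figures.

(a) 12500 mg; (b) 3180 mg

LD = Vd × C = 660.0 × 19 = 12540 mg
CL = 0.693 × Vd / t½ = 0.693 × 660.0 / 69.8 = 6.553 L/h
D = CL × Css × τ / F = 6.553 × 19 × 24 / 0.94 = 3179 mg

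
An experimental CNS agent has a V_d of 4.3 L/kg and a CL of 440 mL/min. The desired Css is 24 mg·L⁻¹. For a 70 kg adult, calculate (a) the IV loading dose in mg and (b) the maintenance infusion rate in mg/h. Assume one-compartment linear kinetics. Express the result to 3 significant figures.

(a) 7220 mg; (b) 634 mg/h

Vd = 4.3 L/kg × 70 kg = 301.0 L
Loading dose = Vd × C = 301.0 × 24 = 7224 mg
Convert clearance: 440 mL/min × 60 min/h ÷ 1000 mL/L = 26.40 L/h
Infusion rate = 26.40 L/h × 24 mg/L = 633.6 mg/h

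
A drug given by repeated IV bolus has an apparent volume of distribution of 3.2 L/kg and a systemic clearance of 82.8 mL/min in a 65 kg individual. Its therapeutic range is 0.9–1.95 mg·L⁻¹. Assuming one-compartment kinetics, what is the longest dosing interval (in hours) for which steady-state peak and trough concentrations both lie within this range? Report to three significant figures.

Total Vd = 3.2 × 65 = 208.0 L
Convert clearance: 82.8 mL/min × 60 min/h ÷ 1000 mL/L = 4.968 L/h
k = CL / Vd = 4.968 / 208.0 = 0.02388 h⁻¹
Between IV bolus doses, concentration decays as C = C₀·e^(−kτ), so C_peak/C_trough = e^(kτ).
τ_max = ln(C_peak/C_trough) / k = ln(1.95/0.9) / 0.02388 = 0.7732 / 0.02388 = 32.38 h

32.4 h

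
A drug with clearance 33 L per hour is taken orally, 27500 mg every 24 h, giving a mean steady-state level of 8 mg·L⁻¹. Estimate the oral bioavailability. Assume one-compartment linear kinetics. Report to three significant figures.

F·D/τ = CL·Css at steady state → F = CL·Css·τ / D.
F = 33 × 8 × 24 / 27500 = 0.230

0.230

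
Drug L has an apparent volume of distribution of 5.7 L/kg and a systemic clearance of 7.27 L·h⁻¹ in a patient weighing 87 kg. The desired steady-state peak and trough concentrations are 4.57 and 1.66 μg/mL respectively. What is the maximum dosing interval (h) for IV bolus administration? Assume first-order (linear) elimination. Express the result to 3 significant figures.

69.1 h

Total Vd = 5.7 × 87 = 495.9 L
k = CL / Vd = 7.270 / 495.9 = 0.01466 h⁻¹
Between IV bolus doses, concentration decays as C = C₀·e^(−kτ), so C_peak/C_trough = e^(kτ).
τ_max = ln(C_peak/C_trough) / k = ln(4.57/1.66) / 0.01466 = 1.013 / 0.01466 = 69.10 h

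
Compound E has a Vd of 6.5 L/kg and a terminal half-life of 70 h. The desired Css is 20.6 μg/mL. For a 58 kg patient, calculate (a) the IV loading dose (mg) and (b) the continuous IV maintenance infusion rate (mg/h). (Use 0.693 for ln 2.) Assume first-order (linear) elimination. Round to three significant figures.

(a) 7770 mg; (b) 76.9 mg/h

Vd(total) = 58 kg × 6.5 L/kg = 377.0 L
LD = Vd × C = 377.0 × 20.6 = 7766 mg
CL = 0.693 × Vd / t½ = 0.693 × 377.0 / 70 = 3.732 L/h
Infusion rate = CL × Css = 3.732 × 20.6 = 76.88 mg/h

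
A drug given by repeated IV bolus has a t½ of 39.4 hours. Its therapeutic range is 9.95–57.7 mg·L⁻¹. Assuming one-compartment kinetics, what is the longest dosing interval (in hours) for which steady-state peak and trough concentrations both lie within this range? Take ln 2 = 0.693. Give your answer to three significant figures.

99.9 h

k = 0.693 / t½ = 0.693 / 39.4 = 0.01759 h⁻¹
Between IV bolus doses, concentration decays as C = C₀·e^(−kτ), so C_peak/C_trough = e^(kτ).
τ_max = ln(C_peak/C_trough) / k = ln(57.7/9.95) / 0.01759 = 1.758 / 0.01759 = 99.94 h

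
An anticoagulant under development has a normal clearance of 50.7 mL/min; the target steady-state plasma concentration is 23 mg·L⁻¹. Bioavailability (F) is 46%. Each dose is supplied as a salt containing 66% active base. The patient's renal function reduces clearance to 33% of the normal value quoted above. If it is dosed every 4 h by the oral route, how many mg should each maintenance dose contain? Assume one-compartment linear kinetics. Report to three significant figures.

304 mg

CL = 50.7 mL/min × 60/1000 = 3.042 L/h
Patient clearance = 0.33 × 3.042 = 1.004 L/h
D = CL × Css × τ / F / S = 1.004 × 23 × 4 / 0.46 / 0.66 = 304.2 mg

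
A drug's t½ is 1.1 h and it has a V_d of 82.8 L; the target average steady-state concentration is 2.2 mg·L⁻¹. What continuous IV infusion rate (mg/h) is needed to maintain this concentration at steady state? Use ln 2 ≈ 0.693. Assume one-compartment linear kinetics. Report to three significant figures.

115 mg/h

CL = ln 2 · Vd / t½ = 0.693 × 82.80 / 1.1 = 52.16 L/h
Infusion rate = CL × Css = 52.16 × 2.2 = 114.8 mg/h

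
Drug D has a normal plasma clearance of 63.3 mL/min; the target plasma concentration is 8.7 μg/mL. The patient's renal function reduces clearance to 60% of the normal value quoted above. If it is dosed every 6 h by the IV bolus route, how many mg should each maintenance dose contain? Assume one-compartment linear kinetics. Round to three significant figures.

CL = 63.3 mL/min × 60/1000 = 3.798 L/h
Patient clearance = 0.6 × 3.798 = 2.279 L/h
D = CL × Css × τ = 2.279 × 8.7 × 6 = 119.0 mg

119 mg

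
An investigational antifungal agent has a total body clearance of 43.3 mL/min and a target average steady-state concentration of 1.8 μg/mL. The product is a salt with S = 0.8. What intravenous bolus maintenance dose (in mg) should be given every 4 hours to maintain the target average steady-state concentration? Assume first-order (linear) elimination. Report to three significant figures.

23.4 mg

Convert clearance: 43.3 mL/min × 60 min/h ÷ 1000 mL/L = 2.598 L/h
At steady state, dose per interval replaces the amount cleared in that interval: S·D/τ = CL·Css.
D = CL × Css × τ / S = 2.598 × 1.8 × 4 / 0.8 = 23.38 mg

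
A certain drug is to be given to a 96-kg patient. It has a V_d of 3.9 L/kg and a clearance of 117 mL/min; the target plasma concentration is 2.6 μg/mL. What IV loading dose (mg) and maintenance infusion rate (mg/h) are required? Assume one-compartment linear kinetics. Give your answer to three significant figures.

(a) 973 mg; (b) 18.3 mg/h

Vd = 3.9 L/kg × 96 kg = 374.4 L
Loading dose = Vd × C = 374.4 × 2.6 = 973.4 mg
CL = 117 mL/min × 60/1000 = 7.020 L/h
Maintenance infusion rate = CL × Css = 7.020 × 2.6 = 18.25 mg/h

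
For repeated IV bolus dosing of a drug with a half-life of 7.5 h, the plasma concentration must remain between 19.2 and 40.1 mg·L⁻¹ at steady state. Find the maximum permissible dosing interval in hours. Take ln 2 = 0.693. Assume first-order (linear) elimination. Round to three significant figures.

7.97 h

k = 0.693 / t½ = 0.693 / 7.5 = 0.09240 h⁻¹
Between IV bolus doses, concentration decays as C = C₀·e^(−kτ), so C_peak/C_trough = e^(kτ).
τ_max = ln(C_peak/C_trough) / k = ln(40.1/19.2) / 0.09240 = 0.7365 / 0.09240 = 7.971 h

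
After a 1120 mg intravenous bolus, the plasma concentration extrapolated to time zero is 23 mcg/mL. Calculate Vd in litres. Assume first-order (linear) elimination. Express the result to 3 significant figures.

48.7 L

Immediately after an IV bolus, C₀ = Dose / Vd, so Vd = Dose / C₀.
Vd = 1120 / 23 = 48.70 L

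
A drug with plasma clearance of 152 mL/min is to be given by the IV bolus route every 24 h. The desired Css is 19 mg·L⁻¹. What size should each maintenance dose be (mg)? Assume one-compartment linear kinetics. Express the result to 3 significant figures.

4160 mg

Convert clearance: 152 mL/min × 60 min/h ÷ 1000 mL/L = 9.120 L/h
D = CL × Css × τ = 9.120 × 19 × 24 = 4159 mg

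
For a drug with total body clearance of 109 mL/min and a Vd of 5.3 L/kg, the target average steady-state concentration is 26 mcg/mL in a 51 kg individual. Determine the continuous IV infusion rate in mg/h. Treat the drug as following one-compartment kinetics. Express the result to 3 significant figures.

CL = 109 mL/min = 109 × 0.06 = 6.540 L/h
R₀ = 6.540 × 26 = 170.0 mg/h

170 mg/h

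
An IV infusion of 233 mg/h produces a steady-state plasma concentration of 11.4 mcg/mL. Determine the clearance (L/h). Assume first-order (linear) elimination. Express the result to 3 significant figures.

At steady state, infusion rate = CL × Css, so CL = rate / Css.
CL = 233 / 11.4 = 20.44 L/h

20.4 L/h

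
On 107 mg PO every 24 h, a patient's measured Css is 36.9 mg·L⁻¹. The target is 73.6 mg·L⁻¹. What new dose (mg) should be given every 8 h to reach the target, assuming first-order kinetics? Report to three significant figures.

71.1 mg

For first-order elimination, Css ∝ F·D/(CL·τ); F and CL are unchanged, so Css ∝ D/τ.
D₂ = D₁ × (Css,target / Css,current) × (τ₂/τ₁) = 107 × (73.6/36.9) × (8/24) = 71.14 mg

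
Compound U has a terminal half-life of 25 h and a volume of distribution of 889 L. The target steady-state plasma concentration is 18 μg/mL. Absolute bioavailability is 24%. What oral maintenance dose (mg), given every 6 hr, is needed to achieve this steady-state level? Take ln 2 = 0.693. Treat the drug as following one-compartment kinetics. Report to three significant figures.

k = 0.693/25 = 0.02772 h⁻¹, so CL = k·Vd = 0.02772 × 889.0 = 24.64 L/h
D = CL × Css × τ / F = 24.64 × 18 × 6 / 0.24 = 11090 mg

11100 mg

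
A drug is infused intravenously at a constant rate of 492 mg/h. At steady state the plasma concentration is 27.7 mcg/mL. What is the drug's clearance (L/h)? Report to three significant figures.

17.8 L/h

At steady state, infusion rate = CL × Css, so CL = rate / Css.
CL = 492 / 27.7 = 17.76 L/h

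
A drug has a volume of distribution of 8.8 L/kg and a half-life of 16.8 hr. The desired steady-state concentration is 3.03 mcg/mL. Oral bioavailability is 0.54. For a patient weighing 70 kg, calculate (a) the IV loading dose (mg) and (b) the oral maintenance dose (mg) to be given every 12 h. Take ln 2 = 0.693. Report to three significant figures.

(a) 1870 mg; (b) 1710 mg

Vd = 8.8 L/kg × 70 kg = 616.0 L
LD = Vd × C = 616.0 × 3.03 = 1866 mg
CL = 0.693 × Vd / t½ = 0.693 × 616.0 / 16.8 = 25.41 L/h
D = CL × Css × τ / F = 25.41 × 3.03 × 12 / 0.54 = 1711 mg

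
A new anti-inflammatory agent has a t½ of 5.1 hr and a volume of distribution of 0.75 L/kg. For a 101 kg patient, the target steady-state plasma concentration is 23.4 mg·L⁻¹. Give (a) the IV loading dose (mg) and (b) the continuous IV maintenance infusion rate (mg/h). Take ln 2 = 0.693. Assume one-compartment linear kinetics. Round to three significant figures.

Vd = 0.75 L/kg × 101 kg = 75.75 L
LD = Vd × C = 75.75 × 23.4 = 1773 mg
CL = 0.693 × Vd / t½ = 0.693 × 75.75 / 5.1 = 10.29 L/h
Infusion rate = CL × Css = 10.29 × 23.4 = 240.8 mg/h

(a) 1770 mg; (b) 241 mg/h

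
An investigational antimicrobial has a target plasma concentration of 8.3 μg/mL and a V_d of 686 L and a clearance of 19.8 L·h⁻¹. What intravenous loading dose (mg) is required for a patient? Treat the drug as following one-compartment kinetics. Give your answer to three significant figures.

5690 mg

LD is governed by Vd — clearance does not enter the loading-dose calculation.
LD = Vd × C = 686.0 × 8.300 = 5694 mg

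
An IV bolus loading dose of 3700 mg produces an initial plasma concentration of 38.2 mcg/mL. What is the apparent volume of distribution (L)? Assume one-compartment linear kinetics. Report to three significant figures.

Immediately after an IV bolus, C₀ = Dose / Vd, so Vd = Dose / C₀.
Vd = 3700 / 38.2 = 96.86 L

96.9 L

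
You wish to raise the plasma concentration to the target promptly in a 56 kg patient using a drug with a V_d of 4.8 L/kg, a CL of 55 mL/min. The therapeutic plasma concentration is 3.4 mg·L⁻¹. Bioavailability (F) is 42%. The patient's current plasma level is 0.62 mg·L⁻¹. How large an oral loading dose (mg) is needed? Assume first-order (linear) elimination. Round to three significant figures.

Vd = 4.8 L/kg × 56 kg = 268.8 L
Concentration deficit ΔC = 3.4 − 0.62 = 2.780 mg/L
LD = Vd × ΔC / F = 268.8 × 2.780 / 0.42 = 1779 mg

1780 mg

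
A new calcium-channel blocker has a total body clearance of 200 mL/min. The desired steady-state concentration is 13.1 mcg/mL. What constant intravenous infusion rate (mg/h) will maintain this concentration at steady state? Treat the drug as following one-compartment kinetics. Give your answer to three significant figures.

157 mg/h

Convert clearance: 200 mL/min × 60 min/h ÷ 1000 mL/L = 12.00 L/h
At steady state, infusion rate equals elimination rate: rate in = CL × Css.
Rate = CL × Css = 12.00 × 13.1 = 157.2 mg/h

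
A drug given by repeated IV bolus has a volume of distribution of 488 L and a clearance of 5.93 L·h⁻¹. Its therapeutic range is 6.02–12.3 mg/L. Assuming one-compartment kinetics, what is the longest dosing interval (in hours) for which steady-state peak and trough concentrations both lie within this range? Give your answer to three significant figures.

k = CL / Vd = 5.930 / 488.0 = 0.01215 h⁻¹
Between IV bolus doses, concentration decays as C = C₀·e^(−kτ), so C_peak/C_trough = e^(kτ).
τ_max = ln(C_peak/C_trough) / k = ln(12.3/6.02) / 0.01215 = 0.7145 / 0.01215 = 58.81 h

58.8 h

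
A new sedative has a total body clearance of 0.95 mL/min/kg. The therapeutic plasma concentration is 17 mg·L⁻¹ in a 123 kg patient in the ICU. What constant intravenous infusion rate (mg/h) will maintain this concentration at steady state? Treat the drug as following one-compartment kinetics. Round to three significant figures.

119 mg/h

CL = 0.95 mL/min/kg × 123 kg = 116.9 mL/min = 116.9 × 60/1000 = 7.014 L/h
At steady state, infusion rate equals elimination rate: rate in = CL × Css.
Rate = CL × Css = 7.014 × 17 = 119.2 mg/h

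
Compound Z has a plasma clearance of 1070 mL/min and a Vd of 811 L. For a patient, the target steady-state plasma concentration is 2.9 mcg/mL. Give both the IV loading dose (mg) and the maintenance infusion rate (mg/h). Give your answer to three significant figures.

(a) 2350 mg; (b) 186 mg/h

LD = Vd · C_target = 811.0 × 2.9 = 2352 mg
CL = 1070 mL/min × 60/1000 = 64.20 L/h
Maintenance: replace elimination → rate = CL × Css = 64.20 × 2.9 = 186.2 mg/h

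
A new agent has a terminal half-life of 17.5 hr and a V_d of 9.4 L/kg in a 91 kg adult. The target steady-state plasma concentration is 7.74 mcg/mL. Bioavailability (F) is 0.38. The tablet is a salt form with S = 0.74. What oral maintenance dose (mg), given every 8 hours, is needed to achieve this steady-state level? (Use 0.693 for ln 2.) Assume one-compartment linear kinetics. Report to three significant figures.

7460 mg

Total Vd = 9.4 × 91 = 855.4 L
k = 0.693/17.5 = 0.03960 h⁻¹, so CL = k·Vd = 0.03960 × 855.4 = 33.87 L/h
D = CL × Css × τ / F / S = 33.87 × 7.74 × 8 / 0.38 / 0.74 = 7458 mg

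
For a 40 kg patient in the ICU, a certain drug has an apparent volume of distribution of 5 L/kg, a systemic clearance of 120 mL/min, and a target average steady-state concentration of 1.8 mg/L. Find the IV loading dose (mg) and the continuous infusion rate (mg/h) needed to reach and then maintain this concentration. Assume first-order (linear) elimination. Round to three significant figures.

Vd(total) = 40 kg × 5 L/kg = 200.0 L
Loading dose = Vd × C = 200.0 × 1.8 = 360.0 mg
CL = 120 mL/min = 120 × 0.06 = 7.200 L/h
Maintenance infusion rate = CL × Css = 7.200 × 1.8 = 12.96 mg/h

(a) 360 mg; (b) 13.0 mg/h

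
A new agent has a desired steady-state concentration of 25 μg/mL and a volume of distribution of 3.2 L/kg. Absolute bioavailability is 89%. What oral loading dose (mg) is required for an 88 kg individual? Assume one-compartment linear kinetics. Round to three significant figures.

7910 mg

Total Vd = 3.2 × 88 = 281.6 L
The loading dose fills Vd to the target concentration.
LD = Vd × C / F = 281.6 × 25.00 / 0.89 = 7910 mg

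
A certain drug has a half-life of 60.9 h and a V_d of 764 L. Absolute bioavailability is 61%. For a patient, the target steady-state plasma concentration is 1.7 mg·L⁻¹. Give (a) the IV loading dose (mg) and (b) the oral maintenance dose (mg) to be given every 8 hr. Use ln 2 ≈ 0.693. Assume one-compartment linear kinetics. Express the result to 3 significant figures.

(a) 1300 mg; (b) 194 mg

LD = Vd × C = 764.0 × 1.7 = 1299 mg
CL = 0.693 × Vd / t½ = 0.693 × 764.0 / 60.9 = 8.694 L/h
D = CL × Css × τ / F = 8.694 × 1.7 × 8 / 0.61 = 193.8 mg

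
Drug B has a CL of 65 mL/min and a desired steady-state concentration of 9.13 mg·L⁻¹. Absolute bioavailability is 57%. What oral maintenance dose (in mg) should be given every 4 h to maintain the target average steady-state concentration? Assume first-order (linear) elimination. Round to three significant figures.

250 mg

CL = 65 mL/min = 65 × 0.06 = 3.900 L/h
D = CL × Css × τ / F = 3.900 × 9.13 × 4 / 0.57 = 249.9 mg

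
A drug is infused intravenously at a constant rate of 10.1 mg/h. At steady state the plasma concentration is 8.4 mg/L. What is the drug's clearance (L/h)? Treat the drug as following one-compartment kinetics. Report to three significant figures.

At steady state, infusion rate = CL × Css, so CL = rate / Css.
CL = 10.1 / 8.4 = 1.202 L/h

1.20 L/h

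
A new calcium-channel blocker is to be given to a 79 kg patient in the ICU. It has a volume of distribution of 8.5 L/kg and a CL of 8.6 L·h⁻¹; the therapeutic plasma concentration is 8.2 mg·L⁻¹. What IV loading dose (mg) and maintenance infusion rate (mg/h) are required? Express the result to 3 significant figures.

Vd = 8.5 L/kg × 79 kg = 671.5 L
LD = Vd · C_target = 671.5 × 8.2 = 5506 mg
Maintenance: replace elimination → rate = CL × Css = 8.600 × 8.2 = 70.52 mg/h

(a) 5510 mg; (b) 70.5 mg/h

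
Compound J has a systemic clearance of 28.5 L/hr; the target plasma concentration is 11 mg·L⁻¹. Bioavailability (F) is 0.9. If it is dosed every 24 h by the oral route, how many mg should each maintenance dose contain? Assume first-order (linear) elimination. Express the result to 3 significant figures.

8360 mg

D = CL × Css × τ / F = 28.50 × 11 × 24 / 0.9 = 8360 mg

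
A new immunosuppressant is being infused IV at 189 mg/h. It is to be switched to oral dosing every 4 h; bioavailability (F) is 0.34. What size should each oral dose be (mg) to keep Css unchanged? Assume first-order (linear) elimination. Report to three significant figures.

2220 mg

To maintain the same Css, the systemic dosing rate must be unchanged: F·D/τ = infusion rate.
D = rate × τ / F = 189 × 4 / 0.34 = 2224 mg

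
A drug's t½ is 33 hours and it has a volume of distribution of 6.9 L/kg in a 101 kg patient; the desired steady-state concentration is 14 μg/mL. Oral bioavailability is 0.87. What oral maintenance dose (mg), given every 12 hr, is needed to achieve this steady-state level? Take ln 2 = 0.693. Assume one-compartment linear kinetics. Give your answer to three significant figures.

2830 mg

Total Vd = 6.9 × 101 = 696.9 L
k = 0.693/33 = 0.02100 h⁻¹, so CL = k·Vd = 0.02100 × 696.9 = 14.63 L/h
D = CL × Css × τ / F = 14.63 × 14 × 12 / 0.87 = 2825 mg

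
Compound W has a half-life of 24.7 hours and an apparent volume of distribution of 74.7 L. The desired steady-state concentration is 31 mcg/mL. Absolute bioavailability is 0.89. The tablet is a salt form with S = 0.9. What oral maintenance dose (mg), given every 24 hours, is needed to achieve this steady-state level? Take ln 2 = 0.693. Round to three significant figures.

1950 mg

k = 0.693/24.7 = 0.02806 h⁻¹, so CL = k·Vd = 0.02806 × 74.70 = 2.096 L/h
D = CL × Css × τ / F / S = 2.096 × 31 × 24 / 0.89 / 0.9 = 1947 mg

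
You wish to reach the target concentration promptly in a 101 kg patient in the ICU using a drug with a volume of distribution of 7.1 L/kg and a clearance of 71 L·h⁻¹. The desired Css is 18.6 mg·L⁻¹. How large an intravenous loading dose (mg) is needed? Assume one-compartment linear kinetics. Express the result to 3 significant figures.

13300 mg

Vd = 7.1 L/kg × 101 kg = 717.1 L
The loading dose fills Vd to the target concentration; clearance is irrelevant here.
LD = Vd × C = 717.1 × 18.60 = 13340 mg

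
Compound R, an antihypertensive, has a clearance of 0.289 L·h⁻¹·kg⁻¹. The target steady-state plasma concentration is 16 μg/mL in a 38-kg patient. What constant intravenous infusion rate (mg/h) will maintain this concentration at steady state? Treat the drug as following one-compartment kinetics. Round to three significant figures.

176 mg/h

CL = 0.289 L·h⁻¹·kg⁻¹ × 38 kg = 10.98 L/h
At steady state, infusion rate equals elimination rate: rate in = CL × Css.
Rate = CL × Css = 10.98 × 16 = 175.7 mg/h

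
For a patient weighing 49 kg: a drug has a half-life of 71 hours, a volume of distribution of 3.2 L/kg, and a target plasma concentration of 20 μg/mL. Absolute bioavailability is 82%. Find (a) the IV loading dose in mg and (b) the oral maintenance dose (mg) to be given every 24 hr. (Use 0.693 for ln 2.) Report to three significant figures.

Total Vd = 3.2 × 49 = 156.8 L
LD = Vd × C = 156.8 × 20 = 3136 mg
CL = 0.693 × Vd / t½ = 0.693 × 156.8 / 71 = 1.530 L/h
D = CL × Css × τ / F = 1.530 × 20 × 24 / 0.82 = 895.6 mg

(a) 3140 mg; (b) 896 mg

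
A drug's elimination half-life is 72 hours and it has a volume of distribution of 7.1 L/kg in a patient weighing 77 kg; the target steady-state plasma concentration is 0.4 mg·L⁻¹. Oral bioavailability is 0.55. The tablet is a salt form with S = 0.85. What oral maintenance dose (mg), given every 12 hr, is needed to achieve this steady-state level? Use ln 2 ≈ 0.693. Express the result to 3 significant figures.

Total Vd = 7.1 × 77 = 546.7 L
CL = ln 2 · Vd / t½ = 0.693 × 546.7 / 72 = 5.262 L/h
D = CL × Css × τ / F / S = 5.262 × 0.4 × 12 / 0.55 / 0.85 = 54.03 mg

54.0 mg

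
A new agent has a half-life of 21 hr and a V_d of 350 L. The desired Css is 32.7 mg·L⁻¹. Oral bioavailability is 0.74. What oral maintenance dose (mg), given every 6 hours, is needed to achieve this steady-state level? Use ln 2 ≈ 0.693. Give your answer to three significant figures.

3060 mg

k = 0.693/21 = 0.03300 h⁻¹, so CL = k·Vd = 0.03300 × 350.0 = 11.55 L/h
D = CL × Css × τ / F = 11.55 × 32.7 × 6 / 0.74 = 3062 mg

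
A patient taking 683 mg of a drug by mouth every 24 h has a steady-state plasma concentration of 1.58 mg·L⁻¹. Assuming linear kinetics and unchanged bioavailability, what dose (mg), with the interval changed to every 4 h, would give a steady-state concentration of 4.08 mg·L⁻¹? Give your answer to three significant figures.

With linear kinetics, Css is proportional to dose rate (D/τ) at fixed clearance.
D₂ = D₁ × (Css,target / Css,current) × (τ₂/τ₁) = 683 × (4.08/1.58) × (4/24) = 293.9 mg

294 mg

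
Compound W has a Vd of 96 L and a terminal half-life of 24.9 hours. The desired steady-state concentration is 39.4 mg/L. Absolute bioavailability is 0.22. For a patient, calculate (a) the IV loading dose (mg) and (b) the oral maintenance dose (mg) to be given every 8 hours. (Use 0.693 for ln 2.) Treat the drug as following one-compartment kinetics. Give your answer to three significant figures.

(a) 3780 mg; (b) 3830 mg

LD = Vd × C = 96.00 × 39.4 = 3782 mg
CL = 0.693 × Vd / t½ = 0.693 × 96.00 / 24.9 = 2.672 L/h
D = CL × Css × τ / F = 2.672 × 39.4 × 8 / 0.22 = 3828 mg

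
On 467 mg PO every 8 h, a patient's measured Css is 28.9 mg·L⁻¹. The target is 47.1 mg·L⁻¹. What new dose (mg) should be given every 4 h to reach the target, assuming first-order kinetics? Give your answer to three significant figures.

381 mg

For first-order elimination, Css ∝ F·D/(CL·τ); F and CL are unchanged, so Css ∝ D/τ.
D₂ = D₁ × (Css,target / Css,current) × (τ₂/τ₁) = 467 × (47.1/28.9) × (4/8) = 380.5 mg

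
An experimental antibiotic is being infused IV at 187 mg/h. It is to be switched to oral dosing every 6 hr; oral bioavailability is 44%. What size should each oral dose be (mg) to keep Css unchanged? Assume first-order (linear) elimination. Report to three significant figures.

2550 mg

To maintain the same Css, the systemic dosing rate must be unchanged: F·D/τ = infusion rate.
D = rate × τ / F = 187 × 6 / 0.44 = 2550 mg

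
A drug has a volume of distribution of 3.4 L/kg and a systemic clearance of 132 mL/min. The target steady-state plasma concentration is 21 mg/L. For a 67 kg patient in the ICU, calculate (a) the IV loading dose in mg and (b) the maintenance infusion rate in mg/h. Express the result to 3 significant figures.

Vd = 3.4 L/kg × 67 kg = 227.8 L
Loading dose = Vd × C = 227.8 × 21 = 4784 mg
CL = 132 mL/min × 60/1000 = 7.920 L/h
Maintenance infusion rate = CL × Css = 7.920 × 21 = 166.3 mg/h

(a) 4780 mg; (b) 166 mg/h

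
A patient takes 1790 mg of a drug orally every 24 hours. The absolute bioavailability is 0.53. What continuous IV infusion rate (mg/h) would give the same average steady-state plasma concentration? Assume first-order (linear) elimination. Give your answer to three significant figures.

Equivalent systemic input: infusion rate = F·D/τ.
Rate = 0.53 × 1790 / 24 = 39.53 mg/h

39.5 mg/h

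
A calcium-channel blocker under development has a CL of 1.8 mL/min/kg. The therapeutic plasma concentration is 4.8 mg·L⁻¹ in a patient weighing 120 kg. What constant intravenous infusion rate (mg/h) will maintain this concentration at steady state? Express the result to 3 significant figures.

62.2 mg/h

CL = 1.8 mL/min/kg × 120 kg = 216.0 mL/min = 216.0 × 60/1000 = 12.96 L/h
Rate = CL × Css = 12.96 × 4.8 = 62.21 mg/h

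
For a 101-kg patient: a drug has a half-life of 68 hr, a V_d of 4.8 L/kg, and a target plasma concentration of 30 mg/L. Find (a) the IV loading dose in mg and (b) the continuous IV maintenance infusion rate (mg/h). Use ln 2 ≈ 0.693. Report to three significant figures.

Vd(total) = 101 kg × 4.8 L/kg = 484.8 L
LD = Vd × C = 484.8 × 30 = 14540 mg
CL = 0.693 × Vd / t½ = 0.693 × 484.8 / 68 = 4.941 L/h
Infusion rate = CL × Css = 4.941 × 30 = 148.2 mg/h

(a) 14500 mg; (b) 148 mg/h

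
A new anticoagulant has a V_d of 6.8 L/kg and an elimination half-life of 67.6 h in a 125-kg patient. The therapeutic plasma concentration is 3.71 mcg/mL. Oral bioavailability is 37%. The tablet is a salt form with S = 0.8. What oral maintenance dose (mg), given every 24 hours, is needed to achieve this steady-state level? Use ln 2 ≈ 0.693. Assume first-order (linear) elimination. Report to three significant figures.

Total Vd = 6.8 × 125 = 850.0 L
CL = ln 2 · Vd / t½ = 0.693 × 850.0 / 67.6 = 8.714 L/h
D = CL × Css × τ / F / S = 8.714 × 3.71 × 24 / 0.37 / 0.8 = 2621 mg

2620 mg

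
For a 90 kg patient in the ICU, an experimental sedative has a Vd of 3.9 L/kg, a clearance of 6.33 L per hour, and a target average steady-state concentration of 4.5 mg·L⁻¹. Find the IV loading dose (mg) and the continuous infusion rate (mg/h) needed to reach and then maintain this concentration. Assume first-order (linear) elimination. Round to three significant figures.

Vd(total) = 90 kg × 3.9 L/kg = 351.0 L
Loading: fill Vd to C_target → 351.0 L × 4.5 mg/L = 1580 mg
Maintenance: replace elimination → rate = CL × Css = 6.330 × 4.5 = 28.49 mg/h

(a) 1580 mg; (b) 28.5 mg/h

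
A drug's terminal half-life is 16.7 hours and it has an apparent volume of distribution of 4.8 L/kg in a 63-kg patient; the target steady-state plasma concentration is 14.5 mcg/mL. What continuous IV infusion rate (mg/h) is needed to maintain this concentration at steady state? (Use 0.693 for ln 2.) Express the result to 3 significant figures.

Vd(total) = 63 kg × 4.8 L/kg = 302.4 L
CL = ln 2 · Vd / t½ = 0.693 × 302.4 / 16.7 = 12.55 L/h
Infusion rate = CL × Css = 12.55 × 14.5 = 182.0 mg/h

182 mg/h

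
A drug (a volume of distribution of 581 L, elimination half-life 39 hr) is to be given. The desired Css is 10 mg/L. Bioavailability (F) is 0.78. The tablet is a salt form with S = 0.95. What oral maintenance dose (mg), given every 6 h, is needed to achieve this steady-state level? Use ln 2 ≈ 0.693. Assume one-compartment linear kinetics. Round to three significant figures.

836 mg

CL = ln 2 · Vd / t½ = 0.693 × 581.0 / 39 = 10.32 L/h
D = CL × Css × τ / F / S = 10.32 × 10 × 6 / 0.78 / 0.95 = 835.6 mg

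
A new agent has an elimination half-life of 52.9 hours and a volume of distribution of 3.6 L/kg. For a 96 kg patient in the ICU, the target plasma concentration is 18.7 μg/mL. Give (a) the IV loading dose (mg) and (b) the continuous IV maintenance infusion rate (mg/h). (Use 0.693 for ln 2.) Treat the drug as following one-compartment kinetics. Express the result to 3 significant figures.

(a) 6460 mg; (b) 84.7 mg/h

Vd = 3.6 L/kg × 96 kg = 345.6 L
LD = Vd × C = 345.6 × 18.7 = 6463 mg
CL = 0.693 × Vd / t½ = 0.693 × 345.6 / 52.9 = 4.527 L/h
Infusion rate = CL × Css = 4.527 × 18.7 = 84.65 mg/h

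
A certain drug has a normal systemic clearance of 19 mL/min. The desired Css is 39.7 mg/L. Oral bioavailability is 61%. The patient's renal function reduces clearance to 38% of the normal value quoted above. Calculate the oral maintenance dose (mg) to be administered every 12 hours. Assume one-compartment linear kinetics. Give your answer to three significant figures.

CL = 19 mL/min = 19 × 0.06 = 1.140 L/h
Patient clearance = 0.38 × 1.140 = 0.4332 L/h
D = CL × Css × τ / F = 0.4332 × 39.7 × 12 / 0.61 = 338.3 mg

338 mg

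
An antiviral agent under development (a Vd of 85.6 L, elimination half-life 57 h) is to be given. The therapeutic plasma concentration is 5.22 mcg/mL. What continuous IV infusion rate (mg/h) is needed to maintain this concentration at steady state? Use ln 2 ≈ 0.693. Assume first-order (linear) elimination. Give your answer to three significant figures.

k = 0.693/57 = 0.01216 h⁻¹, so CL = k·Vd = 0.01216 × 85.60 = 1.041 L/h
Infusion rate = CL × Css = 1.041 × 5.22 = 5.434 mg/h

5.43 mg/h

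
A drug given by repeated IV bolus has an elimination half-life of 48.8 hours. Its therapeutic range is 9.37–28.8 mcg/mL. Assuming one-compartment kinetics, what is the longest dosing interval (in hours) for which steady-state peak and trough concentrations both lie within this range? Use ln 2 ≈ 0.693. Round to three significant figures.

79.1 h

k = 0.693 / t½ = 0.693 / 48.8 = 0.01420 h⁻¹
Between IV bolus doses, concentration decays as C = C₀·e^(−kτ), so C_peak/C_trough = e^(kτ).
τ_max = ln(C_peak/C_trough) / k = ln(28.8/9.37) / 0.01420 = 1.123 / 0.01420 = 79.08 h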